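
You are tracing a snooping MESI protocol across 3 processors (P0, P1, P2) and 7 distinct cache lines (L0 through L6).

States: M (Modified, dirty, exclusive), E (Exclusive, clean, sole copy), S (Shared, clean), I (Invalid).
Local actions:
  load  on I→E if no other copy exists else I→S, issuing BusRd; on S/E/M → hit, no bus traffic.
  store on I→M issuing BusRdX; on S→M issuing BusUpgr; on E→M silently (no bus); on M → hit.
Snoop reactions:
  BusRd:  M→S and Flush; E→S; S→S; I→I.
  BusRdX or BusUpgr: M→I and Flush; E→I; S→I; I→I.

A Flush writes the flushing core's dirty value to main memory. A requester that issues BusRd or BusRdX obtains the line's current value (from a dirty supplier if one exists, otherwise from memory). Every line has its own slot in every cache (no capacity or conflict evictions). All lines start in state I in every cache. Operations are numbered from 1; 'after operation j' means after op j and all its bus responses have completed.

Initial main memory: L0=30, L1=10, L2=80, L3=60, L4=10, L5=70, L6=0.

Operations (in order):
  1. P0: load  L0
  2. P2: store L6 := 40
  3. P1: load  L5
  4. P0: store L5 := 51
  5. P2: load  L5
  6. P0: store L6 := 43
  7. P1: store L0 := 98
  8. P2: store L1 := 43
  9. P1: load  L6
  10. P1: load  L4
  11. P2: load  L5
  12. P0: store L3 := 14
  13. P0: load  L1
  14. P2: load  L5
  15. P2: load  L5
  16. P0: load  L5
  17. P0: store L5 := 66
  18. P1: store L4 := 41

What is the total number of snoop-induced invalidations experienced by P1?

step 1: P0: load  L0  ⟶  EII  (L0)  txn=BusRd  M[L0]=30
step 2: P2: store L6 := 40  ⟶  IIM  (L6)  txn=BusRdX  M[L6]=0
step 3: P1: load  L5  ⟶  IEI  (L5)  txn=BusRd  M[L5]=70
step 4: P0: store L5 := 51  ⟶  MII  (L5)  txn=BusRdX  M[L5]=70
step 5: P2: load  L5  ⟶  SIS  (L5)  txn=BusRd+Flush  M[L5]=51
step 6: P0: store L6 := 43  ⟶  MII  (L6)  txn=BusRdX+Flush  M[L6]=40
step 7: P1: store L0 := 98  ⟶  IMI  (L0)  txn=BusRdX  M[L0]=30
step 8: P2: store L1 := 43  ⟶  IIM  (L1)  txn=BusRdX  M[L1]=10
step 9: P1: load  L6  ⟶  SSI  (L6)  txn=BusRd+Flush  M[L6]=43
step 10: P1: load  L4  ⟶  IEI  (L4)  txn=BusRd  M[L4]=10
step 11: P2: load  L5  ⟶  SIS  (L5)  txn=∅  M[L5]=51
step 12: P0: store L3 := 14  ⟶  MII  (L3)  txn=BusRdX  M[L3]=60
step 13: P0: load  L1  ⟶  SIS  (L1)  txn=BusRd+Flush  M[L1]=43
step 14: P2: load  L5  ⟶  SIS  (L5)  txn=∅  M[L5]=51
step 15: P2: load  L5  ⟶  SIS  (L5)  txn=∅  M[L5]=51
step 16: P0: load  L5  ⟶  SIS  (L5)  txn=∅  M[L5]=51
step 17: P0: store L5 := 66  ⟶  MII  (L5)  txn=BusUpgr  M[L5]=51
step 18: P1: store L4 := 41  ⟶  IMI  (L4)  txn=∅  M[L4]=10

invalidations = 1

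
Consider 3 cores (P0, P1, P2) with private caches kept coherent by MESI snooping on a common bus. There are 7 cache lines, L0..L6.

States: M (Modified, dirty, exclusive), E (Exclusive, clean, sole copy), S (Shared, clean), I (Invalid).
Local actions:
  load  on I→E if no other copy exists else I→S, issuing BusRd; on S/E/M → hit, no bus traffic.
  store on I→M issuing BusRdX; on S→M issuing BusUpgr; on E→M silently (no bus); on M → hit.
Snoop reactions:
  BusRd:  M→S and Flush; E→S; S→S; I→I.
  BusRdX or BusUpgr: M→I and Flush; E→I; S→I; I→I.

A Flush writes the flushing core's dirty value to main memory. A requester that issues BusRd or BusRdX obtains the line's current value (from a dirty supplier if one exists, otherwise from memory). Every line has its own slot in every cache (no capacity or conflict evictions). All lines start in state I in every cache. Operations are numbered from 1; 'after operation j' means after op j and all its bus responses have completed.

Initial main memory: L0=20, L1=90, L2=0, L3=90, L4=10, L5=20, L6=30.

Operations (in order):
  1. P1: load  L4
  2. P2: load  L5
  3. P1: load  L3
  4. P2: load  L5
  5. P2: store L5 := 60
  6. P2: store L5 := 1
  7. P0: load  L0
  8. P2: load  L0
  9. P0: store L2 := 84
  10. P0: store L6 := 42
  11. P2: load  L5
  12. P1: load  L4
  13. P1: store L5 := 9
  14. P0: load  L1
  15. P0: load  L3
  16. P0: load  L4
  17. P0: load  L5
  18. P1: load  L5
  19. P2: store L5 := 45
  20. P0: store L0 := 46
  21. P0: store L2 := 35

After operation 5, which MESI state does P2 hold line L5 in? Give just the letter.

[1] P1: load  L4 | P0:I, P1:E(10), P2:I | bus: BusRd
[2] P2: load  L5 | P0:I, P1:I, P2:E(20) | bus: BusRd
[3] P1: load  L3 | P0:I, P1:E(90), P2:I | bus: BusRd
[4] P2: load  L5 | P0:I, P1:I, P2:E(20) | bus: none
[5] P2: store L5 := 60 | P0:I, P1:I, P2:M(60) | bus: none
[6] P2: store L5 := 1 | P0:I, P1:I, P2:M(1) | bus: none
[7] P0: load  L0 | P0:E(20), P1:I, P2:I | bus: BusRd
[8] P2: load  L0 | P0:S(20), P1:I, P2:S(20) | bus: BusRd
[9] P0: store L2 := 84 | P0:M(84), P1:I, P2:I | bus: BusRdX
[10] P0: store L6 := 42 | P0:M(42), P1:I, P2:I | bus: BusRdX
[11] P2: load  L5 | P0:I, P1:I, P2:M(1) | bus: none
[12] P1: load  L4 | P0:I, P1:E(10), P2:I | bus: none
[13] P1: store L5 := 9 | P0:I, P1:M(9), P2:I | bus: BusRdX,Flush
[14] P0: load  L1 | P0:E(90), P1:I, P2:I | bus: BusRd
[15] P0: load  L3 | P0:S(90), P1:S(90), P2:I | bus: BusRd
[16] P0: load  L4 | P0:S(10), P1:S(10), P2:I | bus: BusRd
[17] P0: load  L5 | P0:S(9), P1:S(9), P2:I | bus: BusRd,Flush
[18] P1: load  L5 | P0:S(9), P1:S(9), P2:I | bus: none
[19] P2: store L5 := 45 | P0:I, P1:I, P2:M(45) | bus: BusRdX
[20] P0: store L0 := 46 | P0:M(46), P1:I, P2:I | bus: BusUpgr
[21] P0: store L2 := 35 | P0:M(35), P1:I, P2:I | bus: none

state = M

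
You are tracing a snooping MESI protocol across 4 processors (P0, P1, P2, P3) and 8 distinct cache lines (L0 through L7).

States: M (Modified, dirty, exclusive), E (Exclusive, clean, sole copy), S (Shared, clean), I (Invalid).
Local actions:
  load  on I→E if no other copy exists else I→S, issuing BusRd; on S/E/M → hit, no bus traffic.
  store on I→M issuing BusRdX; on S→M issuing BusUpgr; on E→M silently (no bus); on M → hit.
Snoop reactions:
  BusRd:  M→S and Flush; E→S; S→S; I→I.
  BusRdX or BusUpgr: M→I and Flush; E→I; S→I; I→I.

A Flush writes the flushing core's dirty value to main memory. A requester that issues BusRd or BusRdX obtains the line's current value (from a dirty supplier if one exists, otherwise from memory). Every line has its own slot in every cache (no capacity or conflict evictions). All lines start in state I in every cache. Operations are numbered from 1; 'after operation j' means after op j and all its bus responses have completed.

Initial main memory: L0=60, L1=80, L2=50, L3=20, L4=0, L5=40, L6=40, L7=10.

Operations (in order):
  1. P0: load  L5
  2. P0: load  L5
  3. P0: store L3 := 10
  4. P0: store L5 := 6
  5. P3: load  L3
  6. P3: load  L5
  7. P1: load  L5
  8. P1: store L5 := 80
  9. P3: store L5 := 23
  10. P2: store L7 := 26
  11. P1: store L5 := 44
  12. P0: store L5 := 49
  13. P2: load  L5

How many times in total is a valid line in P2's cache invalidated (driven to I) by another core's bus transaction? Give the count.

  op1 P0: load  L5 → E/I/I/I on L5; bus BusRd; mem=40
  op2 P0: load  L5 → E/I/I/I on L5; bus (none); mem=40
  op3 P0: store L3 := 10 → M/I/I/I on L3; bus BusRdX; mem=20
  op4 P0: store L5 := 6 → M/I/I/I on L5; bus (none); mem=40
  op5 P3: load  L3 → S/I/I/S on L3; bus BusRd Flush; mem=10
  op6 P3: load  L5 → S/I/I/S on L5; bus BusRd Flush; mem=6
  op7 P1: load  L5 → S/S/I/S on L5; bus BusRd; mem=6
  op8 P1: store L5 := 80 → I/M/I/I on L5; bus BusUpgr; mem=6
  op9 P3: store L5 := 23 → I/I/I/M on L5; bus BusRdX Flush; mem=80
  op10 P2: store L7 := 26 → I/I/M/I on L7; bus BusRdX; mem=10
  op11 P1: store L5 := 44 → I/M/I/I on L5; bus BusRdX Flush; mem=23
  op12 P0: store L5 := 49 → M/I/I/I on L5; bus BusRdX Flush; mem=44
  op13 P2: load  L5 → S/I/S/I on L5; bus BusRd Flush; mem=49

invalidations = 0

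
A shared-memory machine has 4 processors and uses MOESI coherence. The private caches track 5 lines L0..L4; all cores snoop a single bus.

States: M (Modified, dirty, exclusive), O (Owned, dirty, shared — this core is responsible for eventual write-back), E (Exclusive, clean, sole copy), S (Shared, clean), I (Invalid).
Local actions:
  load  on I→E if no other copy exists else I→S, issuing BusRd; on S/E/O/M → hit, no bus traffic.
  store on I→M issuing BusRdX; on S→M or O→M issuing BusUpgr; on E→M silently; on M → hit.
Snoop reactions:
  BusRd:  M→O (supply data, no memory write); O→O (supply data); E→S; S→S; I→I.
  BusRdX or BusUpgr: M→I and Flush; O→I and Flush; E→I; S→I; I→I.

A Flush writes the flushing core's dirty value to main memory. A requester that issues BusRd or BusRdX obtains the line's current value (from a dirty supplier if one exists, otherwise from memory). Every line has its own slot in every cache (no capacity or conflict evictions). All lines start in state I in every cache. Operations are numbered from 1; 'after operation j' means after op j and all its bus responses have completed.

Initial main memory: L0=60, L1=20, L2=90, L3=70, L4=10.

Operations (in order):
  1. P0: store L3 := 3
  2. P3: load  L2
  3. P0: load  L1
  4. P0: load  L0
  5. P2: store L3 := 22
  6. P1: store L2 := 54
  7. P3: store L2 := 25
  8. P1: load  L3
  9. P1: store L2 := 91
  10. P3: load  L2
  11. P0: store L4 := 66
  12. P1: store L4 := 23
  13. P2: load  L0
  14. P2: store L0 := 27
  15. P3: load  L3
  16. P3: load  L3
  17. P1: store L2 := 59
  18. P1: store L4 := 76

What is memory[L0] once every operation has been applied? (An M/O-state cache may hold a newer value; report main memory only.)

step 1: P0: store L3 := 3  ⟶  MIII  (L3)  txn=BusRdX  M[L3]=70
step 2: P3: load  L2  ⟶  IIIE  (L2)  txn=BusRd  M[L2]=90
step 3: P0: load  L1  ⟶  EIII  (L1)  txn=BusRd  M[L1]=20
step 4: P0: load  L0  ⟶  EIII  (L0)  txn=BusRd  M[L0]=60
step 5: P2: store L3 := 22  ⟶  IIMI  (L3)  txn=BusRdX+Flush  M[L3]=3
step 6: P1: store L2 := 54  ⟶  IMII  (L2)  txn=BusRdX  M[L2]=90
step 7: P3: store L2 := 25  ⟶  IIIM  (L2)  txn=BusRdX+Flush  M[L2]=54
step 8: P1: load  L3  ⟶  ISOI  (L3)  txn=BusRd  M[L3]=3
step 9: P1: store L2 := 91  ⟶  IMII  (L2)  txn=BusRdX+Flush  M[L2]=25
step 10: P3: load  L2  ⟶  IOIS  (L2)  txn=BusRd  M[L2]=25
step 11: P0: store L4 := 66  ⟶  MIII  (L4)  txn=BusRdX  M[L4]=10
step 12: P1: store L4 := 23  ⟶  IMII  (L4)  txn=BusRdX+Flush  M[L4]=66
step 13: P2: load  L0  ⟶  SISI  (L0)  txn=BusRd  M[L0]=60
step 14: P2: store L0 := 27  ⟶  IIMI  (L0)  txn=BusUpgr  M[L0]=60
step 15: P3: load  L3  ⟶  ISOS  (L3)  txn=BusRd  M[L3]=3
step 16: P3: load  L3  ⟶  ISOS  (L3)  txn=∅  M[L3]=3
step 17: P1: store L2 := 59  ⟶  IMII  (L2)  txn=BusUpgr  M[L2]=25
step 18: P1: store L4 := 76  ⟶  IMII  (L4)  txn=∅  M[L4]=66

memory[L0] = 60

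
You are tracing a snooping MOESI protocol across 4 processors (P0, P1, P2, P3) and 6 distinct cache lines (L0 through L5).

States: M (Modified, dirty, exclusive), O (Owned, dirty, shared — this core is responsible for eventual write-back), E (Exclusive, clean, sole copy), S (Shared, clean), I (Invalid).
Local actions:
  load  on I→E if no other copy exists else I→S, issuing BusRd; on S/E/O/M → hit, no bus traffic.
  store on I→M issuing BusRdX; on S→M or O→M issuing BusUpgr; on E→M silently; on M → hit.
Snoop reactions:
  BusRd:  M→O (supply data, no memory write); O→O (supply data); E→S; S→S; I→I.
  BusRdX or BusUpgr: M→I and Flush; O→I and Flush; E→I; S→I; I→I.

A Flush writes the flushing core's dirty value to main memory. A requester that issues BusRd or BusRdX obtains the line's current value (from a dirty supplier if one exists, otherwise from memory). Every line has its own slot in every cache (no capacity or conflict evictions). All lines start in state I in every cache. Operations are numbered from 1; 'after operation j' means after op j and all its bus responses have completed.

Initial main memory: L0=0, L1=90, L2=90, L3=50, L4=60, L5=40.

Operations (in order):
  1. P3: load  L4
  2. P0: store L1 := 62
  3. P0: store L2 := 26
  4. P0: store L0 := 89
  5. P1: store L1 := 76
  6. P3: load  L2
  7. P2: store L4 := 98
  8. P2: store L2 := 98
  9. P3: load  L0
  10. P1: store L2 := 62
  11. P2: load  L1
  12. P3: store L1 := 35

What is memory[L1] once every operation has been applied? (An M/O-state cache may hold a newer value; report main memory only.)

step 1: P3: load  L4  ⟶  IIIE  (L4)  txn=BusRd  M[L4]=60
step 2: P0: store L1 := 62  ⟶  MIII  (L1)  txn=BusRdX  M[L1]=90
step 3: P0: store L2 := 26  ⟶  MIII  (L2)  txn=BusRdX  M[L2]=90
step 4: P0: store L0 := 89  ⟶  MIII  (L0)  txn=BusRdX  M[L0]=0
step 5: P1: store L1 := 76  ⟶  IMII  (L1)  txn=BusRdX+Flush  M[L1]=62
step 6: P3: load  L2  ⟶  OIIS  (L2)  txn=BusRd  M[L2]=90
step 7: P2: store L4 := 98  ⟶  IIMI  (L4)  txn=BusRdX  M[L4]=60
step 8: P2: store L2 := 98  ⟶  IIMI  (L2)  txn=BusRdX+Flush  M[L2]=26
step 9: P3: load  L0  ⟶  OIIS  (L0)  txn=BusRd  M[L0]=0
step 10: P1: store L2 := 62  ⟶  IMII  (L2)  txn=BusRdX+Flush  M[L2]=98
step 11: P2: load  L1  ⟶  IOSI  (L1)  txn=BusRd  M[L1]=62
step 12: P3: store L1 := 35  ⟶  IIIM  (L1)  txn=BusRdX+Flush  M[L1]=76

memory[L1] = 76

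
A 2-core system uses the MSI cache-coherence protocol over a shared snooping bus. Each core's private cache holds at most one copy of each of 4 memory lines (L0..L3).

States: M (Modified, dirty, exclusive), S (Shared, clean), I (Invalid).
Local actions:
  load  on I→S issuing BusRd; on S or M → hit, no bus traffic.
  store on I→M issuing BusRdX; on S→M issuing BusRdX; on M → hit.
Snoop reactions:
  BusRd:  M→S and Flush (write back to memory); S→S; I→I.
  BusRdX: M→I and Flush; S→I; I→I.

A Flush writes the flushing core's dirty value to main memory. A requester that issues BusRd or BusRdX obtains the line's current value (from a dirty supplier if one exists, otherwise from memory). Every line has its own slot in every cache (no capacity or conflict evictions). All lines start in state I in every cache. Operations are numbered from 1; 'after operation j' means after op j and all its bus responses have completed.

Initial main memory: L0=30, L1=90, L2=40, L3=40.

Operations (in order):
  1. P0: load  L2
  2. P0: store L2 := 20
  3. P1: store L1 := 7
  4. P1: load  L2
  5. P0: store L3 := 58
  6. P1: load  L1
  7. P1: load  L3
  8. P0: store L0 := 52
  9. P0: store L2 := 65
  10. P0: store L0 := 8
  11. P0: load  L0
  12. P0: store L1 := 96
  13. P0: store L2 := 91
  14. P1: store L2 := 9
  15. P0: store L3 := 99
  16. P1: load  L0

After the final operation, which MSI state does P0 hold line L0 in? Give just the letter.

state = S

  op1 P0: load  L2 → S/I on L2; bus BusRd; mem=40
  op2 P0: store L2 := 20 → M/I on L2; bus BusRdX; mem=40
  op3 P1: store L1 := 7 → I/M on L1; bus BusRdX; mem=90
  op4 P1: load  L2 → S/S on L2; bus BusRd Flush; mem=20
  op5 P0: store L3 := 58 → M/I on L3; bus BusRdX; mem=40
  op6 P1: load  L1 → I/M on L1; bus (none); mem=90
  op7 P1: load  L3 → S/S on L3; bus BusRd Flush; mem=58
  op8 P0: store L0 := 52 → M/I on L0; bus BusRdX; mem=30
  op9 P0: store L2 := 65 → M/I on L2; bus BusRdX; mem=20
  op10 P0: store L0 := 8 → M/I on L0; bus (none); mem=30
  op11 P0: load  L0 → M/I on L0; bus (none); mem=30
  op12 P0: store L1 := 96 → M/I on L1; bus BusRdX Flush; mem=7
  op13 P0: store L2 := 91 → M/I on L2; bus (none); mem=20
  op14 P1: store L2 := 9 → I/M on L2; bus BusRdX Flush; mem=91
  op15 P0: store L3 := 99 → M/I on L3; bus BusRdX; mem=58
  op16 P1: load  L0 → S/S on L0; bus BusRd Flush; mem=8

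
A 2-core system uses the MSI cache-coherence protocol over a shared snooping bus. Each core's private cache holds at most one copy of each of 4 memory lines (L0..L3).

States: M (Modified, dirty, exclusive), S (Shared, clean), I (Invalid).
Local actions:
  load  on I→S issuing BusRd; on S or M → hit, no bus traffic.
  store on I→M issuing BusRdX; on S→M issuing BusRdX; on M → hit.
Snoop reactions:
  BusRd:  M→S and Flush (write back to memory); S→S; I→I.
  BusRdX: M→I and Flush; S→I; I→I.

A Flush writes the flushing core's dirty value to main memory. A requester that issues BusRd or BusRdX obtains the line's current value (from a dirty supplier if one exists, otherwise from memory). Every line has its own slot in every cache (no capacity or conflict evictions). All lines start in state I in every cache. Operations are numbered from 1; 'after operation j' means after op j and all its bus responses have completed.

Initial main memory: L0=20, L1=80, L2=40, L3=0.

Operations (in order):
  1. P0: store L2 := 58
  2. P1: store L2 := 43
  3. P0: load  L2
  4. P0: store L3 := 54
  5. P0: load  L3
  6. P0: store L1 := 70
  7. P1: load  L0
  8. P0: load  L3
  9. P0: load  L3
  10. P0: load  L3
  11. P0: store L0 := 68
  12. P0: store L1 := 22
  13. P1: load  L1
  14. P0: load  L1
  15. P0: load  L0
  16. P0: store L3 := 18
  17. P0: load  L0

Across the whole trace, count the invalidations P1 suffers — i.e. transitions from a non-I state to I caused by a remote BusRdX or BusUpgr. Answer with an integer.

invalidations = 1

1. P0: store L2 := 58  bus=[BusRdX]  L2: P0=M P1=I  mem[L2]=40
2. P1: store L2 := 43  bus=[BusRdX,Flush]  L2: P0=I P1=M  mem[L2]=58
3. P0: load  L2  bus=[BusRd,Flush]  L2: P0=S P1=S  mem[L2]=43
4. P0: store L3 := 54  bus=[BusRdX]  L3: P0=M P1=I  mem[L3]=0
5. P0: load  L3  bus=[-]  L3: P0=M P1=I  mem[L3]=0
6. P0: store L1 := 70  bus=[BusRdX]  L1: P0=M P1=I  mem[L1]=80
7. P1: load  L0  bus=[BusRd]  L0: P0=I P1=S  mem[L0]=20
8. P0: load  L3  bus=[-]  L3: P0=M P1=I  mem[L3]=0
9. P0: load  L3  bus=[-]  L3: P0=M P1=I  mem[L3]=0
10. P0: load  L3  bus=[-]  L3: P0=M P1=I  mem[L3]=0
11. P0: store L0 := 68  bus=[BusRdX]  L0: P0=M P1=I  mem[L0]=20
12. P0: store L1 := 22  bus=[-]  L1: P0=M P1=I  mem[L1]=80
13. P1: load  L1  bus=[BusRd,Flush]  L1: P0=S P1=S  mem[L1]=22
14. P0: load  L1  bus=[-]  L1: P0=S P1=S  mem[L1]=22
15. P0: load  L0  bus=[-]  L0: P0=M P1=I  mem[L0]=20
16. P0: store L3 := 18  bus=[-]  L3: P0=M P1=I  mem[L3]=0
17. P0: load  L0  bus=[-]  L0: P0=M P1=I  mem[L0]=20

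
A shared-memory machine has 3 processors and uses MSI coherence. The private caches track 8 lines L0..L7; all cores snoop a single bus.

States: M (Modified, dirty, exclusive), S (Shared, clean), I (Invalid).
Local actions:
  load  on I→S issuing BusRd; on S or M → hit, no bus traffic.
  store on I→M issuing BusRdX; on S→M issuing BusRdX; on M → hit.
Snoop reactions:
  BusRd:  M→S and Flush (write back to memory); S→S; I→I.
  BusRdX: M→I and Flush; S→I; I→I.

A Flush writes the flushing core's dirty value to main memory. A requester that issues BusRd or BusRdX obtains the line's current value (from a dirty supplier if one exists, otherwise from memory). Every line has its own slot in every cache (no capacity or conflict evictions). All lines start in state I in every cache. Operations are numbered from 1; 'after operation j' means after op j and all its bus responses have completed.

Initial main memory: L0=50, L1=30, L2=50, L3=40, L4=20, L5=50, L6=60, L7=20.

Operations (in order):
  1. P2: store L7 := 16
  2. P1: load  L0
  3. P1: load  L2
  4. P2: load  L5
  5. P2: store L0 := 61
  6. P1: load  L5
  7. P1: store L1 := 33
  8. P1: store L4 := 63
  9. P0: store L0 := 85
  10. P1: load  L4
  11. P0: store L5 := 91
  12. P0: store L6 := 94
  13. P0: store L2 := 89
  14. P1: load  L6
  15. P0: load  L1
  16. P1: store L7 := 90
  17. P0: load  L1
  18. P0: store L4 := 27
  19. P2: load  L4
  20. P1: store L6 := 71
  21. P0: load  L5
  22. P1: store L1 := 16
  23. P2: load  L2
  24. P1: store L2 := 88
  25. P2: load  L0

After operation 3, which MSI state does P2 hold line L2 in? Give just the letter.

  op1 P2: store L7 := 16 → I/I/M on L7; bus BusRdX; mem=20
  op2 P1: load  L0 → I/S/I on L0; bus BusRd; mem=50
  op3 P1: load  L2 → I/S/I on L2; bus BusRd; mem=50
  op4 P2: load  L5 → I/I/S on L5; bus BusRd; mem=50
  op5 P2: store L0 := 61 → I/I/M on L0; bus BusRdX; mem=50
  op6 P1: load  L5 → I/S/S on L5; bus BusRd; mem=50
  op7 P1: store L1 := 33 → I/M/I on L1; bus BusRdX; mem=30
  op8 P1: store L4 := 63 → I/M/I on L4; bus BusRdX; mem=20
  op9 P0: store L0 := 85 → M/I/I on L0; bus BusRdX Flush; mem=61
  op10 P1: load  L4 → I/M/I on L4; bus (none); mem=20
  op11 P0: store L5 := 91 → M/I/I on L5; bus BusRdX; mem=50
  op12 P0: store L6 := 94 → M/I/I on L6; bus BusRdX; mem=60
  op13 P0: store L2 := 89 → M/I/I on L2; bus BusRdX; mem=50
  op14 P1: load  L6 → S/S/I on L6; bus BusRd Flush; mem=94
  op15 P0: load  L1 → S/S/I on L1; bus BusRd Flush; mem=33
  op16 P1: store L7 := 90 → I/M/I on L7; bus BusRdX Flush; mem=16
  op17 P0: load  L1 → S/S/I on L1; bus (none); mem=33
  op18 P0: store L4 := 27 → M/I/I on L4; bus BusRdX Flush; mem=63
  op19 P2: load  L4 → S/I/S on L4; bus BusRd Flush; mem=27
  op20 P1: store L6 := 71 → I/M/I on L6; bus BusRdX; mem=94
  op21 P0: load  L5 → M/I/I on L5; bus (none); mem=50
  op22 P1: store L1 := 16 → I/M/I on L1; bus BusRdX; mem=33
  op23 P2: load  L2 → S/I/S on L2; bus BusRd Flush; mem=89
  op24 P1: store L2 := 88 → I/M/I on L2; bus BusRdX; mem=89
  op25 P2: load  L0 → S/I/S on L0; bus BusRd Flush; mem=85

state = I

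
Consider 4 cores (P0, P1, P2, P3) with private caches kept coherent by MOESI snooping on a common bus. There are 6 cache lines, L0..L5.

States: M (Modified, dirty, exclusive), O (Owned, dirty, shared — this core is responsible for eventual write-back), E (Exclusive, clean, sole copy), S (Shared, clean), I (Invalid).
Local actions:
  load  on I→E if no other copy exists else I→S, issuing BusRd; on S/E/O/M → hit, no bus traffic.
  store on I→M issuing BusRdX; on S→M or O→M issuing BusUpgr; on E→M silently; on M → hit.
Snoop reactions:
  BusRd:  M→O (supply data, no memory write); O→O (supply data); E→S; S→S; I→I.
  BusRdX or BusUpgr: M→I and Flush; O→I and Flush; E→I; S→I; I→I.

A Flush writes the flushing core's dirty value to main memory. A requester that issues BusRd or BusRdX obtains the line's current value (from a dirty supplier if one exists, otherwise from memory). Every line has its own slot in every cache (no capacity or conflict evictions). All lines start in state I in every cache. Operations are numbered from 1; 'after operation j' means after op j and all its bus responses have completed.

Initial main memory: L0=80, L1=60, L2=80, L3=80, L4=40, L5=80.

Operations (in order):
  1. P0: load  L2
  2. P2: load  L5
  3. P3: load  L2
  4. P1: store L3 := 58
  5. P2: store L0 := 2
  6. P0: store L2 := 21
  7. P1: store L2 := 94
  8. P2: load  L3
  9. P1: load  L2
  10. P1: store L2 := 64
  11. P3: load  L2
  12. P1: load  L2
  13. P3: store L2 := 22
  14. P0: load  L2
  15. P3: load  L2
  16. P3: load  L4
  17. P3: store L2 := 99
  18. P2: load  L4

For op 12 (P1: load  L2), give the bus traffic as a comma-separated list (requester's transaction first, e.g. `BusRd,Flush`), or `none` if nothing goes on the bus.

bus = none

1. P0: load  L2  bus=[BusRd]  L2: P0=E P1=I P2=I P3=I  mem[L2]=80
2. P2: load  L5  bus=[BusRd]  L5: P0=I P1=I P2=E P3=I  mem[L5]=80
3. P3: load  L2  bus=[BusRd]  L2: P0=S P1=I P2=I P3=S  mem[L2]=80
4. P1: store L3 := 58  bus=[BusRdX]  L3: P0=I P1=M P2=I P3=I  mem[L3]=80
5. P2: store L0 := 2  bus=[BusRdX]  L0: P0=I P1=I P2=M P3=I  mem[L0]=80
6. P0: store L2 := 21  bus=[BusUpgr]  L2: P0=M P1=I P2=I P3=I  mem[L2]=80
7. P1: store L2 := 94  bus=[BusRdX,Flush]  L2: P0=I P1=M P2=I P3=I  mem[L2]=21
8. P2: load  L3  bus=[BusRd]  L3: P0=I P1=O P2=S P3=I  mem[L3]=80
9. P1: load  L2  bus=[-]  L2: P0=I P1=M P2=I P3=I  mem[L2]=21
10. P1: store L2 := 64  bus=[-]  L2: P0=I P1=M P2=I P3=I  mem[L2]=21
11. P3: load  L2  bus=[BusRd]  L2: P0=I P1=O P2=I P3=S  mem[L2]=21
12. P1: load  L2  bus=[-]  L2: P0=I P1=O P2=I P3=S  mem[L2]=21
13. P3: store L2 := 22  bus=[BusUpgr,Flush]  L2: P0=I P1=I P2=I P3=M  mem[L2]=64
14. P0: load  L2  bus=[BusRd]  L2: P0=S P1=I P2=I P3=O  mem[L2]=64
15. P3: load  L2  bus=[-]  L2: P0=S P1=I P2=I P3=O  mem[L2]=64
16. P3: load  L4  bus=[BusRd]  L4: P0=I P1=I P2=I P3=E  mem[L4]=40
17. P3: store L2 := 99  bus=[BusUpgr]  L2: P0=I P1=I P2=I P3=M  mem[L2]=64
18. P2: load  L4  bus=[BusRd]  L4: P0=I P1=I P2=S P3=S  mem[L4]=40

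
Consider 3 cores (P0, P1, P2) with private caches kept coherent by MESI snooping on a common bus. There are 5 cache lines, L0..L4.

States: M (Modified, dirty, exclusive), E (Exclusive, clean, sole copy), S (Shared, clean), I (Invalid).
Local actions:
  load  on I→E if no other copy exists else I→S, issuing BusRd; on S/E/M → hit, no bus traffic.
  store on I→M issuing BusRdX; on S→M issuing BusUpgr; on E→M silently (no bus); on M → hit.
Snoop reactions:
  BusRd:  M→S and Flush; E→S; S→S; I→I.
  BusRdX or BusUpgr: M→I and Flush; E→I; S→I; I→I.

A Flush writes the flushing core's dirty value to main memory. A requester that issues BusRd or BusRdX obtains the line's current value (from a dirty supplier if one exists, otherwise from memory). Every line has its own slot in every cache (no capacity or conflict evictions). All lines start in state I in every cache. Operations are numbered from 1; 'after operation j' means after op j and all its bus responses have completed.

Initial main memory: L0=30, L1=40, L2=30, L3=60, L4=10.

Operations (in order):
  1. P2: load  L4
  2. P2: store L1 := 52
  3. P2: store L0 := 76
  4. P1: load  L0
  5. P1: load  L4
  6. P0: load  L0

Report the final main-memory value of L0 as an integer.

memory[L0] = 76

[1] P2: load  L4 | P0:I, P1:I, P2:E(10) | bus: BusRd
[2] P2: store L1 := 52 | P0:I, P1:I, P2:M(52) | bus: BusRdX
[3] P2: store L0 := 76 | P0:I, P1:I, P2:M(76) | bus: BusRdX
[4] P1: load  L0 | P0:I, P1:S(76), P2:S(76) | bus: BusRd,Flush
[5] P1: load  L4 | P0:I, P1:S(10), P2:S(10) | bus: BusRd
[6] P0: load  L0 | P0:S(76), P1:S(76), P2:S(76) | bus: BusRd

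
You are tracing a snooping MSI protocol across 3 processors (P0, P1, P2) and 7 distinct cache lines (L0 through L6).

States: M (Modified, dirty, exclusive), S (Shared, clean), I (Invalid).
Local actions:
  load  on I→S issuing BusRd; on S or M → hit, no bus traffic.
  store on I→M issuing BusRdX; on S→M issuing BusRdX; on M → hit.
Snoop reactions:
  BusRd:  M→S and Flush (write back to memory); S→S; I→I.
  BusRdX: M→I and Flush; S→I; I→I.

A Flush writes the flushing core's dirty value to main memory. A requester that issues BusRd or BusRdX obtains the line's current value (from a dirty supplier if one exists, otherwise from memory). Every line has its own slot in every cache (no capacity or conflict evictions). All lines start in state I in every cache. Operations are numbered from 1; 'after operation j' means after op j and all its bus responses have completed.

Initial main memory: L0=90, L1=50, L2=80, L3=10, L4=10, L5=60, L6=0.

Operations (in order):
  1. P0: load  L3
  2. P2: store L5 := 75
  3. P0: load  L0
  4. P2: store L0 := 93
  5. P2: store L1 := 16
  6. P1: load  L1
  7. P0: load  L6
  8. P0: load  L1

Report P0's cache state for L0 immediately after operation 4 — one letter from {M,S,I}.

state = I

[1] P0: load  L3 | P0:S(10), P1:I, P2:I | bus: BusRd
[2] P2: store L5 := 75 | P0:I, P1:I, P2:M(75) | bus: BusRdX
[3] P0: load  L0 | P0:S(90), P1:I, P2:I | bus: BusRd
[4] P2: store L0 := 93 | P0:I, P1:I, P2:M(93) | bus: BusRdX
[5] P2: store L1 := 16 | P0:I, P1:I, P2:M(16) | bus: BusRdX
[6] P1: load  L1 | P0:I, P1:S(16), P2:S(16) | bus: BusRd,Flush
[7] P0: load  L6 | P0:S(0), P1:I, P2:I | bus: BusRd
[8] P0: load  L1 | P0:S(16), P1:S(16), P2:S(16) | bus: BusRd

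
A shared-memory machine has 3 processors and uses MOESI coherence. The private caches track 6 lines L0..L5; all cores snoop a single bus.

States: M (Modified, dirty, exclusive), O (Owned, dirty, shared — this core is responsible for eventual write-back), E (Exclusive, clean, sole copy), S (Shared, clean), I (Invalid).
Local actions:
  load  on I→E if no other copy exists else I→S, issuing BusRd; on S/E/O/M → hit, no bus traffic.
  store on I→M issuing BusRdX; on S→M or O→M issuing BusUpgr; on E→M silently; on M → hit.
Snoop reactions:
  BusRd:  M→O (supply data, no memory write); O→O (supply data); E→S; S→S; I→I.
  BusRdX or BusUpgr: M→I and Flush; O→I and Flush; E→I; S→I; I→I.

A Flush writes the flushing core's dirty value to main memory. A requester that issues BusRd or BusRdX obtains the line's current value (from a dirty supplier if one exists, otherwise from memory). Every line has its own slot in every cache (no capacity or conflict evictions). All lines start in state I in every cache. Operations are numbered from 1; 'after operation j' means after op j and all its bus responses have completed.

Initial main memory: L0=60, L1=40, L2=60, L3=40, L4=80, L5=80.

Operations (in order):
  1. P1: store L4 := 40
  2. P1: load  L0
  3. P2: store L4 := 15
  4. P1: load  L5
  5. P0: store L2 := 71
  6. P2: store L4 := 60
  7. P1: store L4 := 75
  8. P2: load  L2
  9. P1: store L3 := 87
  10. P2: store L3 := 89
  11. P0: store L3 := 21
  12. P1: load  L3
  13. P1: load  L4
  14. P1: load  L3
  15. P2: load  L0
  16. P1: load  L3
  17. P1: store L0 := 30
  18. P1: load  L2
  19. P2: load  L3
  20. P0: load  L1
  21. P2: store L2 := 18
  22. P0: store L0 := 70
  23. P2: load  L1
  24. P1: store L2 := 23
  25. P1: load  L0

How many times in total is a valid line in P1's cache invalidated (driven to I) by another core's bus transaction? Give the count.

step 1: P1: store L4 := 40  ⟶  IMI  (L4)  txn=BusRdX  M[L4]=80
step 2: P1: load  L0  ⟶  IEI  (L0)  txn=BusRd  M[L0]=60
step 3: P2: store L4 := 15  ⟶  IIM  (L4)  txn=BusRdX+Flush  M[L4]=40
step 4: P1: load  L5  ⟶  IEI  (L5)  txn=BusRd  M[L5]=80
step 5: P0: store L2 := 71  ⟶  MII  (L2)  txn=BusRdX  M[L2]=60
step 6: P2: store L4 := 60  ⟶  IIM  (L4)  txn=∅  M[L4]=40
step 7: P1: store L4 := 75  ⟶  IMI  (L4)  txn=BusRdX+Flush  M[L4]=60
step 8: P2: load  L2  ⟶  OIS  (L2)  txn=BusRd  M[L2]=60
step 9: P1: store L3 := 87  ⟶  IMI  (L3)  txn=BusRdX  M[L3]=40
step 10: P2: store L3 := 89  ⟶  IIM  (L3)  txn=BusRdX+Flush  M[L3]=87
step 11: P0: store L3 := 21  ⟶  MII  (L3)  txn=BusRdX+Flush  M[L3]=89
step 12: P1: load  L3  ⟶  OSI  (L3)  txn=BusRd  M[L3]=89
step 13: P1: load  L4  ⟶  IMI  (L4)  txn=∅  M[L4]=60
step 14: P1: load  L3  ⟶  OSI  (L3)  txn=∅  M[L3]=89
step 15: P2: load  L0  ⟶  ISS  (L0)  txn=BusRd  M[L0]=60
step 16: P1: load  L3  ⟶  OSI  (L3)  txn=∅  M[L3]=89
step 17: P1: store L0 := 30  ⟶  IMI  (L0)  txn=BusUpgr  M[L0]=60
step 18: P1: load  L2  ⟶  OSS  (L2)  txn=BusRd  M[L2]=60
step 19: P2: load  L3  ⟶  OSS  (L3)  txn=BusRd  M[L3]=89
step 20: P0: load  L1  ⟶  EII  (L1)  txn=BusRd  M[L1]=40
step 21: P2: store L2 := 18  ⟶  IIM  (L2)  txn=BusUpgr+Flush  M[L2]=71
step 22: P0: store L0 := 70  ⟶  MII  (L0)  txn=BusRdX+Flush  M[L0]=30
step 23: P2: load  L1  ⟶  SIS  (L1)  txn=BusRd  M[L1]=40
step 24: P1: store L2 := 23  ⟶  IMI  (L2)  txn=BusRdX+Flush  M[L2]=18
step 25: P1: load  L0  ⟶  OSI  (L0)  txn=BusRd  M[L0]=30

invalidations = 4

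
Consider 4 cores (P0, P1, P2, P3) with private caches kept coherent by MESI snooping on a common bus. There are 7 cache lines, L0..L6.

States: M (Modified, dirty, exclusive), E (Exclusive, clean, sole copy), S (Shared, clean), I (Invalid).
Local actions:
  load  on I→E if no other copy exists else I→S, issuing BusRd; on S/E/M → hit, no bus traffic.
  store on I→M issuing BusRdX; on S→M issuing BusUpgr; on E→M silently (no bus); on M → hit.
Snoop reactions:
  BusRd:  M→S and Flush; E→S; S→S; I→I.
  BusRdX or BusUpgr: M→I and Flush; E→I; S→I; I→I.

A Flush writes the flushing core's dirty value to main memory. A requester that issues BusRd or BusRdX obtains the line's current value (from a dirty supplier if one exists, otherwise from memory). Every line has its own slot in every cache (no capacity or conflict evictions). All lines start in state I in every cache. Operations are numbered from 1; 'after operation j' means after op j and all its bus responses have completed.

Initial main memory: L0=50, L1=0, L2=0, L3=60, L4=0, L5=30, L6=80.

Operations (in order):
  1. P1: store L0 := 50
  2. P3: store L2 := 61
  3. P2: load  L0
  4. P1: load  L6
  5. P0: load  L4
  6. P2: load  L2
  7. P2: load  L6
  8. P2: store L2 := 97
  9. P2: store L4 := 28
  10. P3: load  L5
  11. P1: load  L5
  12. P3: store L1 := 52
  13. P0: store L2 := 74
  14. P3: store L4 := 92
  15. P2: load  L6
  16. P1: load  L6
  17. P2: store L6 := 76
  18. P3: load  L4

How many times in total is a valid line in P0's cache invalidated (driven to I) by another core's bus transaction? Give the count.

invalidations = 1

1. P1: store L0 := 50  bus=[BusRdX]  L0: P0=I P1=M P2=I P3=I  mem[L0]=50
2. P3: store L2 := 61  bus=[BusRdX]  L2: P0=I P1=I P2=I P3=M  mem[L2]=0
3. P2: load  L0  bus=[BusRd,Flush]  L0: P0=I P1=S P2=S P3=I  mem[L0]=50
4. P1: load  L6  bus=[BusRd]  L6: P0=I P1=E P2=I P3=I  mem[L6]=80
5. P0: load  L4  bus=[BusRd]  L4: P0=E P1=I P2=I P3=I  mem[L4]=0
6. P2: load  L2  bus=[BusRd,Flush]  L2: P0=I P1=I P2=S P3=S  mem[L2]=61
7. P2: load  L6  bus=[BusRd]  L6: P0=I P1=S P2=S P3=I  mem[L6]=80
8. P2: store L2 := 97  bus=[BusUpgr]  L2: P0=I P1=I P2=M P3=I  mem[L2]=61
9. P2: store L4 := 28  bus=[BusRdX]  L4: P0=I P1=I P2=M P3=I  mem[L4]=0
10. P3: load  L5  bus=[BusRd]  L5: P0=I P1=I P2=I P3=E  mem[L5]=30
11. P1: load  L5  bus=[BusRd]  L5: P0=I P1=S P2=I P3=S  mem[L5]=30
12. P3: store L1 := 52  bus=[BusRdX]  L1: P0=I P1=I P2=I P3=M  mem[L1]=0
13. P0: store L2 := 74  bus=[BusRdX,Flush]  L2: P0=M P1=I P2=I P3=I  mem[L2]=97
14. P3: store L4 := 92  bus=[BusRdX,Flush]  L4: P0=I P1=I P2=I P3=M  mem[L4]=28
15. P2: load  L6  bus=[-]  L6: P0=I P1=S P2=S P3=I  mem[L6]=80
16. P1: load  L6  bus=[-]  L6: P0=I P1=S P2=S P3=I  mem[L6]=80
17. P2: store L6 := 76  bus=[BusUpgr]  L6: P0=I P1=I P2=M P3=I  mem[L6]=80
18. P3: load  L4  bus=[-]  L4: P0=I P1=I P2=I P3=M  mem[L4]=28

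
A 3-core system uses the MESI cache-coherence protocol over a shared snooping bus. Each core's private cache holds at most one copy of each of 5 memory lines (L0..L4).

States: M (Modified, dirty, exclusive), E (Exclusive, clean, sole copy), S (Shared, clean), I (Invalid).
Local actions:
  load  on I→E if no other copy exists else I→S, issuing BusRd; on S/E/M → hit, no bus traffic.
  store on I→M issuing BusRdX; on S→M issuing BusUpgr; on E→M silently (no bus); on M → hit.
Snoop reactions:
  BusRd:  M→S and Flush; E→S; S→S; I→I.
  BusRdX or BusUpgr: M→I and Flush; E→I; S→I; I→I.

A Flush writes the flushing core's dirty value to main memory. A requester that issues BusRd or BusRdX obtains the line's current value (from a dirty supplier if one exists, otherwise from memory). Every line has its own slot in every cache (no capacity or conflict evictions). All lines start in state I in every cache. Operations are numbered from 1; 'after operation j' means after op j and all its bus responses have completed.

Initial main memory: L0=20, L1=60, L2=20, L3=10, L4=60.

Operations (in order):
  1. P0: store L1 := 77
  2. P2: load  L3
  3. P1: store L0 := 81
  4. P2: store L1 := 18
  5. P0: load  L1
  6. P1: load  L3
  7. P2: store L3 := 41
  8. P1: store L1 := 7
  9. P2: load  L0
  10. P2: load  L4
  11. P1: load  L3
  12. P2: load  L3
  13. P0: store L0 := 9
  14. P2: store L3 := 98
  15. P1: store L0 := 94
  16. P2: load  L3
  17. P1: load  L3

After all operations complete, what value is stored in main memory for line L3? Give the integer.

  op1 P0: store L1 := 77 → M/I/I on L1; bus BusRdX; mem=60
  op2 P2: load  L3 → I/I/E on L3; bus BusRd; mem=10
  op3 P1: store L0 := 81 → I/M/I on L0; bus BusRdX; mem=20
  op4 P2: store L1 := 18 → I/I/M on L1; bus BusRdX Flush; mem=77
  op5 P0: load  L1 → S/I/S on L1; bus BusRd Flush; mem=18
  op6 P1: load  L3 → I/S/S on L3; bus BusRd; mem=10
  op7 P2: store L3 := 41 → I/I/M on L3; bus BusUpgr; mem=10
  op8 P1: store L1 := 7 → I/M/I on L1; bus BusRdX; mem=18
  op9 P2: load  L0 → I/S/S on L0; bus BusRd Flush; mem=81
  op10 P2: load  L4 → I/I/E on L4; bus BusRd; mem=60
  op11 P1: load  L3 → I/S/S on L3; bus BusRd Flush; mem=41
  op12 P2: load  L3 → I/S/S on L3; bus (none); mem=41
  op13 P0: store L0 := 9 → M/I/I on L0; bus BusRdX; mem=81
  op14 P2: store L3 := 98 → I/I/M on L3; bus BusUpgr; mem=41
  op15 P1: store L0 := 94 → I/M/I on L0; bus BusRdX Flush; mem=9
  op16 P2: load  L3 → I/I/M on L3; bus (none); mem=41
  op17 P1: load  L3 → I/S/S on L3; bus BusRd Flush; mem=98

memory[L3] = 98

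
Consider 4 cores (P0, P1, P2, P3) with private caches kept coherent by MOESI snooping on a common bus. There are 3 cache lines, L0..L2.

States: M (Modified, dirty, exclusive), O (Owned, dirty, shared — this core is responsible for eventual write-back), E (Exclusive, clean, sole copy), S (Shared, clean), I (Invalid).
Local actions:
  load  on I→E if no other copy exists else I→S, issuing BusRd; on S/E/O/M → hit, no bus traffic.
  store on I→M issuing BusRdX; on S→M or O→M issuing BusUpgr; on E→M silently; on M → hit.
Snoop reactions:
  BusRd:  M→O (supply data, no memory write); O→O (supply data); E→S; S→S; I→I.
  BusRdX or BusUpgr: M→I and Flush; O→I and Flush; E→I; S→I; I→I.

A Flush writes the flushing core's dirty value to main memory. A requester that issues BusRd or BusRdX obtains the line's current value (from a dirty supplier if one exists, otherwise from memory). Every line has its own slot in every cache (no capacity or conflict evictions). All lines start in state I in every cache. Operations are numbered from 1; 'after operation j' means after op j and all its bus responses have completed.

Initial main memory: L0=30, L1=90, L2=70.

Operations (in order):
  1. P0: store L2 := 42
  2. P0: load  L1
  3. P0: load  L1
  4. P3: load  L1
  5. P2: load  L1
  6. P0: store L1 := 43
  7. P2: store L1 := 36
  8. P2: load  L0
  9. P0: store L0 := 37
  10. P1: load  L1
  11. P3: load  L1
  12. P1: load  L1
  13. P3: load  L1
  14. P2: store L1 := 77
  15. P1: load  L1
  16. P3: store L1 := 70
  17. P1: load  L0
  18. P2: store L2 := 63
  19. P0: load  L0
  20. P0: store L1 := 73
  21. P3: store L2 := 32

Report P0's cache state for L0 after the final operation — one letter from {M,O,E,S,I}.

  op1 P0: store L2 := 42 → M/I/I/I on L2; bus BusRdX; mem=70
  op2 P0: load  L1 → E/I/I/I on L1; bus BusRd; mem=90
  op3 P0: load  L1 → E/I/I/I on L1; bus (none); mem=90
  op4 P3: load  L1 → S/I/I/S on L1; bus BusRd; mem=90
  op5 P2: load  L1 → S/I/S/S on L1; bus BusRd; mem=90
  op6 P0: store L1 := 43 → M/I/I/I on L1; bus BusUpgr; mem=90
  op7 P2: store L1 := 36 → I/I/M/I on L1; bus BusRdX Flush; mem=43
  op8 P2: load  L0 → I/I/E/I on L0; bus BusRd; mem=30
  op9 P0: store L0 := 37 → M/I/I/I on L0; bus BusRdX; mem=30
  op10 P1: load  L1 → I/S/O/I on L1; bus BusRd; mem=43
  op11 P3: load  L1 → I/S/O/S on L1; bus BusRd; mem=43
  op12 P1: load  L1 → I/S/O/S on L1; bus (none); mem=43
  op13 P3: load  L1 → I/S/O/S on L1; bus (none); mem=43
  op14 P2: store L1 := 77 → I/I/M/I on L1; bus BusUpgr; mem=43
  op15 P1: load  L1 → I/S/O/I on L1; bus BusRd; mem=43
  op16 P3: store L1 := 70 → I/I/I/M on L1; bus BusRdX Flush; mem=77
  op17 P1: load  L0 → O/S/I/I on L0; bus BusRd; mem=30
  op18 P2: store L2 := 63 → I/I/M/I on L2; bus BusRdX Flush; mem=42
  op19 P0: load  L0 → O/S/I/I on L0; bus (none); mem=30
  op20 P0: store L1 := 73 → M/I/I/I on L1; bus BusRdX Flush; mem=70
  op21 P3: store L2 := 32 → I/I/I/M on L2; bus BusRdX Flush; mem=63

state = O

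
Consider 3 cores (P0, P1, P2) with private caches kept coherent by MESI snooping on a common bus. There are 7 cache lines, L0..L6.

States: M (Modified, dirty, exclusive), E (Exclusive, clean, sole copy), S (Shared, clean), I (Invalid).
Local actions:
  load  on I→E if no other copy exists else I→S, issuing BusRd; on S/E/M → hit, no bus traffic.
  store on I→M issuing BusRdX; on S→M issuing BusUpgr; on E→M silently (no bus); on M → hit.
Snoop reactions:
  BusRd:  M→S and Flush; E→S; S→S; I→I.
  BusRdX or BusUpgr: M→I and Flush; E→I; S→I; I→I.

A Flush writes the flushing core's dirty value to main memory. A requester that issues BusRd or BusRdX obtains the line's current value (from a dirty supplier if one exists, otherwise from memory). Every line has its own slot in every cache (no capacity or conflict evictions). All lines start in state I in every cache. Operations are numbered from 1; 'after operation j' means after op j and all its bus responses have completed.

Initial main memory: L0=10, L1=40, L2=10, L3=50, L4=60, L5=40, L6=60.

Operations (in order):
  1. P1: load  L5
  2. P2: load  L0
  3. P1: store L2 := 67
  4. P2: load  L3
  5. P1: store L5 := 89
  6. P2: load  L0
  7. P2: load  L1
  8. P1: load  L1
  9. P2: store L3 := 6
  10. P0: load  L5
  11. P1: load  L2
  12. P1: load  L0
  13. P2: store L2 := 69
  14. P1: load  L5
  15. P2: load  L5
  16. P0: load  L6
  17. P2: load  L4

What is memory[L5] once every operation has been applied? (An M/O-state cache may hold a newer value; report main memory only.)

[1] P1: load  L5 | P0:I, P1:E(40), P2:I | bus: BusRd
[2] P2: load  L0 | P0:I, P1:I, P2:E(10) | bus: BusRd
[3] P1: store L2 := 67 | P0:I, P1:M(67), P2:I | bus: BusRdX
[4] P2: load  L3 | P0:I, P1:I, P2:E(50) | bus: BusRd
[5] P1: store L5 := 89 | P0:I, P1:M(89), P2:I | bus: none
[6] P2: load  L0 | P0:I, P1:I, P2:E(10) | bus: none
[7] P2: load  L1 | P0:I, P1:I, P2:E(40) | bus: BusRd
[8] P1: load  L1 | P0:I, P1:S(40), P2:S(40) | bus: BusRd
[9] P2: store L3 := 6 | P0:I, P1:I, P2:M(6) | bus: none
[10] P0: load  L5 | P0:S(89), P1:S(89), P2:I | bus: BusRd,Flush
[11] P1: load  L2 | P0:I, P1:M(67), P2:I | bus: none
[12] P1: load  L0 | P0:I, P1:S(10), P2:S(10) | bus: BusRd
[13] P2: store L2 := 69 | P0:I, P1:I, P2:M(69) | bus: BusRdX,Flush
[14] P1: load  L5 | P0:S(89), P1:S(89), P2:I | bus: none
[15] P2: load  L5 | P0:S(89), P1:S(89), P2:S(89) | bus: BusRd
[16] P0: load  L6 | P0:E(60), P1:I, P2:I | bus: BusRd
[17] P2: load  L4 | P0:I, P1:I, P2:E(60) | bus: BusRd

memory[L5] = 89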